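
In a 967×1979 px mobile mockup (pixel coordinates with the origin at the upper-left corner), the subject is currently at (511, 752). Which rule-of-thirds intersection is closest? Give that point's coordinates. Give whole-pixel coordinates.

(645, 660)

Third lines: x ∈ {322, 645}, y ∈ {660, 1319}.
511 is closer to x = 645; 752 is closer to y = 660.
So the nearest intersection is the upper-right power point.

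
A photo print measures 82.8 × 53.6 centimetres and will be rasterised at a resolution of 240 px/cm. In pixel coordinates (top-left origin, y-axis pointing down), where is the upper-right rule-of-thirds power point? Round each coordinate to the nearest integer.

x = 13248 px, y = 4288 px

In pixels the canvas is 82.8 × 240 = 19872 wide and 53.6 × 240 = 12864 tall.
The upper-right point is two-thirds across and one-third down:
x = 2 × 19872/3 ≈ 13248; y = 1 × 12864/3 ≈ 4288.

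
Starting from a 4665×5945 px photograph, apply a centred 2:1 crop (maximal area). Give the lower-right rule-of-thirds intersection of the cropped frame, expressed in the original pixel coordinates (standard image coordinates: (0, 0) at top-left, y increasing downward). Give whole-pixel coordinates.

4665/5945 < 2/1, so the 2:1 crop keeps the full width 4665 and trims height to 4665 × 1/2 = 2332.50 px.
Top offset = (5945 − 2332.50)/2 = 1806.25 px; left offset = 0.
Lower-right is two-thirds across and two-thirds down within the crop:
x = 0.00 + 2 × 4665.00/3 ≈ 3110; y = 1806.25 + 2 × 2332.50/3 ≈ 3361.

x = 3110 px, y = 3361 px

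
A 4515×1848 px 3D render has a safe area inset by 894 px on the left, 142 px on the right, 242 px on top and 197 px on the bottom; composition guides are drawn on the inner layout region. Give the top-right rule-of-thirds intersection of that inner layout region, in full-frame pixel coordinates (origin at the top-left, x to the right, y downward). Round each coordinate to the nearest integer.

(3213, 712)

Content width = 4515 − 894 − 142 = 3479 px; content height = 1848 − 242 − 197 = 1409 px.
Top-right is two-thirds across and one-third down within the inner layout region.
x = 894 + 2 × 3479/3 = 894 + 2319.33 ≈ 3213
y = 242 + 1 × 1409/3 = 242 + 469.67 ≈ 712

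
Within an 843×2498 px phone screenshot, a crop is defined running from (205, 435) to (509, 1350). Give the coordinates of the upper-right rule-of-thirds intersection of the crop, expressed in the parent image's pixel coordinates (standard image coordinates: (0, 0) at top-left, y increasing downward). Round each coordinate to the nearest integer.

x = 408 px, y = 740 px

Crop width = 509 − 205 = 304 px; one third is 101.33 px.
Crop height = 1350 − 435 = 915 px; one third is 305.00 px.
The upper-right point is two-thirds across and one-third down within the crop:
x = 205 + 2 × 101.33 ≈ 408; y = 435 + 1 × 305.00 ≈ 740.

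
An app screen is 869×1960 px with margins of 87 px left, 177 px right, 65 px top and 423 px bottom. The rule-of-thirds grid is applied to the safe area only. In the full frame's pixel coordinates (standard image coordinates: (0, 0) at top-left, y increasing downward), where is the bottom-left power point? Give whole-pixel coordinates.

Content width = 869 − 87 − 177 = 605 px; content height = 1960 − 65 − 423 = 1472 px.
Bottom-left is one-third across and two-thirds down within the safe area.
x = 87 + 1 × 605/3 = 87 + 201.67 ≈ 289
y = 65 + 2 × 1472/3 = 65 + 981.33 ≈ 1046

x = 289 px, y = 1046 px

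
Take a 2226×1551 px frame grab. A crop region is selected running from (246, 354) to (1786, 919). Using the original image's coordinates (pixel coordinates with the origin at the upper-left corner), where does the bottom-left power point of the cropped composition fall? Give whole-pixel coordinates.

x = 759 px, y = 731 px

Crop width = 1786 − 246 = 1540 px; one third is 513.33 px.
Crop height = 919 − 354 = 565 px; one third is 188.33 px.
The bottom-left point is one-third across and two-thirds down within the crop:
x = 246 + 1 × 513.33 ≈ 759; y = 354 + 2 × 188.33 ≈ 731.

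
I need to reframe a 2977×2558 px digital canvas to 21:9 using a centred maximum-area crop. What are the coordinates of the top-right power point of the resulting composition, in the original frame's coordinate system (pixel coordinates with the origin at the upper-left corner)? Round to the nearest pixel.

x = 1985 px, y = 1066 px

2977/2558 < 21/9, so the 21:9 crop keeps the full width 2977 and trims height to 2977 × 9/21 = 1275.86 px.
Top offset = (2558 − 1275.86)/2 = 641.07 px; left offset = 0.
Top-right is two-thirds across and one-third down within the crop:
x = 0.00 + 2 × 2977.00/3 ≈ 1985; y = 641.07 + 1 × 1275.86/3 ≈ 1066.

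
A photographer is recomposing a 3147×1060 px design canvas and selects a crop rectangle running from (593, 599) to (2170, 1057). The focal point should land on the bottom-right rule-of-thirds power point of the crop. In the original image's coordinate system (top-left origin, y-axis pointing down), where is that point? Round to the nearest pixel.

Crop width = 2170 − 593 = 1577 px; one third is 525.67 px.
Crop height = 1057 − 599 = 458 px; one third is 152.67 px.
The bottom-right point is two-thirds across and two-thirds down within the crop:
x = 593 + 2 × 525.67 ≈ 1644; y = 599 + 2 × 152.67 ≈ 904.

(1644, 904)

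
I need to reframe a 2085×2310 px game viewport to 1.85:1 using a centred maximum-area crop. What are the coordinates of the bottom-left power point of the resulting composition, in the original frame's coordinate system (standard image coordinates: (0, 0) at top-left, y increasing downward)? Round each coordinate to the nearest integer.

2085/2310 < 1.85/1, so the 1.85:1 crop keeps the full width 2085 and trims height to 2085 × 1/1.85 = 1127.03 px.
Top offset = (2310 − 1127.03)/2 = 591.49 px; left offset = 0.
Bottom-left is one-third across and two-thirds down within the crop:
x = 0.00 + 1 × 2085.00/3 ≈ 695; y = 591.49 + 2 × 1127.03/3 ≈ 1343.

x = 695 px, y = 1343 px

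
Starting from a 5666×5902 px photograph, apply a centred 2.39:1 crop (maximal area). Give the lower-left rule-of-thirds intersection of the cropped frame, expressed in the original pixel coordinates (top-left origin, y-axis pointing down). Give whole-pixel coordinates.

5666/5902 < 2.39/1, so the 2.39:1 crop keeps the full width 5666 and trims height to 5666 × 1/2.39 = 2370.71 px.
Top offset = (5902 − 2370.71)/2 = 1765.64 px; left offset = 0.
Lower-left is one-third across and two-thirds down within the crop:
x = 0.00 + 1 × 5666.00/3 ≈ 1889; y = 1765.64 + 2 × 2370.71/3 ≈ 3346.

(1889, 3346)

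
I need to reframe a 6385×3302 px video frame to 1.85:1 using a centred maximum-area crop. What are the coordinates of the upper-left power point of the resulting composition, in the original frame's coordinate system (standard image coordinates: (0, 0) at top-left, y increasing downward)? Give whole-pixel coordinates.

(2174, 1101)

6385/3302 > 1.85/1, so the 1.85:1 crop keeps the full height 3302 and trims width to 3302 × 1.85/1 = 6108.70 px.
Left offset = (6385 − 6108.70)/2 = 138.15 px; top offset = 0.
Upper-left is one-third across and one-third down within the crop:
x = 138.15 + 1 × 6108.70/3 ≈ 2174; y = 0.00 + 1 × 3302.00/3 ≈ 1101.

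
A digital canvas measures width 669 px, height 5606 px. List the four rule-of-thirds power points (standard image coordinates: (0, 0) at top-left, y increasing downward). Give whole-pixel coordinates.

One third of 669 is 223; one third of 5606 is 1868.67.
Vertical third lines at x = 223 and x = 446; horizontal third lines at y = 1869 and y = 3737.

(223, 1869), (446, 1869), (223, 3737), (446, 3737)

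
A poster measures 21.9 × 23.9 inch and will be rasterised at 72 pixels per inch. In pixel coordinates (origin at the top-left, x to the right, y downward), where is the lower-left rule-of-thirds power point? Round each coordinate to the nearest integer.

x = 526 px, y = 1147 px

In pixels the canvas is 21.9 × 72 = 1576.8 wide and 23.9 × 72 = 1720.8 tall.
The lower-left point is one-third across and two-thirds down:
x = 1 × 1576.8/3 ≈ 526; y = 2 × 1720.8/3 ≈ 1147.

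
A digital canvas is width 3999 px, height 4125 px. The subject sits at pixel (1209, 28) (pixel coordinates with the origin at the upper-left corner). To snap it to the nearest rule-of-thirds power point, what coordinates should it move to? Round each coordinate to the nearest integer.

x = 1333 px, y = 1375 px

Third lines: x ∈ {1333, 2666}, y ∈ {1375, 2750}.
1209 is closer to x = 1333; 28 is closer to y = 1375.
So the nearest intersection is the upper-left power point.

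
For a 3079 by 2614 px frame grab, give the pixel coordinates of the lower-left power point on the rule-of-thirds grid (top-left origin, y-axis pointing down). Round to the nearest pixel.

The lower-left point sits one-third of the way across and two-thirds of the way down.
x = 1 × 3079/3 ≈ 1026; y = 2 × 2614/3 ≈ 1743.

(1026, 1743)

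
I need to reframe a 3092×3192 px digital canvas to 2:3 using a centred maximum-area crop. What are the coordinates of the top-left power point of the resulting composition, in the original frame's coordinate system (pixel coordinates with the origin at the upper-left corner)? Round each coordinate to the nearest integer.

3092/3192 > 2/3, so the 2:3 crop keeps the full height 3192 and trims width to 3192 × 2/3 = 2128.00 px.
Left offset = (3092 − 2128.00)/2 = 482.00 px; top offset = 0.
Top-left is one-third across and one-third down within the crop:
x = 482.00 + 1 × 2128.00/3 ≈ 1191; y = 0.00 + 1 × 3192.00/3 ≈ 1064.

(1191, 1064)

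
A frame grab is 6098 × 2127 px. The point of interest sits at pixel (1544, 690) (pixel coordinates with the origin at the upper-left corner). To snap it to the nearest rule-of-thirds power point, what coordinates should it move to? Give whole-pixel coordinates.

x = 2033 px, y = 709 px

Third lines: x ∈ {2033, 4065}, y ∈ {709, 1418}.
1544 is closer to x = 2033; 690 is closer to y = 709.
So the nearest intersection is the upper-left power point.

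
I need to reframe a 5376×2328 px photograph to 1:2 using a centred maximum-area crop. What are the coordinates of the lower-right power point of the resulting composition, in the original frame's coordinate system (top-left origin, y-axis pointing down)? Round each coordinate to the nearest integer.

5376/2328 > 1/2, so the 1:2 crop keeps the full height 2328 and trims width to 2328 × 1/2 = 1164.00 px.
Left offset = (5376 − 1164.00)/2 = 2106.00 px; top offset = 0.
Lower-right is two-thirds across and two-thirds down within the crop:
x = 2106.00 + 2 × 1164.00/3 ≈ 2882; y = 0.00 + 2 × 2328.00/3 ≈ 1552.

x = 2882 px, y = 1552 px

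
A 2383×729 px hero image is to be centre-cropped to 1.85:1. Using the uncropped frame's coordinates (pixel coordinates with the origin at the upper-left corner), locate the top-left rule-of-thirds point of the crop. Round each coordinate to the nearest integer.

2383/729 > 1.85/1, so the 1.85:1 crop keeps the full height 729 and trims width to 729 × 1.85/1 = 1348.65 px.
Left offset = (2383 − 1348.65)/2 = 517.17 px; top offset = 0.
Top-left is one-third across and one-third down within the crop:
x = 517.17 + 1 × 1348.65/3 ≈ 967; y = 0.00 + 1 × 729.00/3 ≈ 243.

x = 967 px, y = 243 px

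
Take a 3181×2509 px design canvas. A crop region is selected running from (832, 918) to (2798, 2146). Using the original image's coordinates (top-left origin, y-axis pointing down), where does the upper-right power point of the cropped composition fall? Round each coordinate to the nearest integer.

Crop width = 2798 − 832 = 1966 px; one third is 655.33 px.
Crop height = 2146 − 918 = 1228 px; one third is 409.33 px.
The upper-right point is two-thirds across and one-third down within the crop:
x = 832 + 2 × 655.33 ≈ 2143; y = 918 + 1 × 409.33 ≈ 1327.

x = 2143 px, y = 1327 px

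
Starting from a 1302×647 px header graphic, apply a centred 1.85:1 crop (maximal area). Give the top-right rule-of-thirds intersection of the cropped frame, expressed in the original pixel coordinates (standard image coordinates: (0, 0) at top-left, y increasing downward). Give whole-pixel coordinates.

1302/647 > 1.85/1, so the 1.85:1 crop keeps the full height 647 and trims width to 647 × 1.85/1 = 1196.95 px.
Left offset = (1302 − 1196.95)/2 = 52.52 px; top offset = 0.
Top-right is two-thirds across and one-third down within the crop:
x = 52.52 + 2 × 1196.95/3 ≈ 850; y = 0.00 + 1 × 647.00/3 ≈ 216.

x = 850 px, y = 216 px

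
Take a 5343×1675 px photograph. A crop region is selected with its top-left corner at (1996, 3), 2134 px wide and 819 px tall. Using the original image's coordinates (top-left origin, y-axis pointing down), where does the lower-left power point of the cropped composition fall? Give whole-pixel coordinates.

One third of the crop width 2134 is 711.33 px.
One third of the crop height 819 is 273.00 px.
The lower-left point is one-third across and two-thirds down within the crop:
x = 1996 + 1 × 711.33 ≈ 2707; y = 3 + 2 × 273.00 ≈ 549.

x = 2707 px, y = 549 px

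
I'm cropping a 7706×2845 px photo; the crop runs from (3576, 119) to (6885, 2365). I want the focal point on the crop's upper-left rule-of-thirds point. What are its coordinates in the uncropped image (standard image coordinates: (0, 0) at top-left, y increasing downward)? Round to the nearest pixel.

(4679, 868)

Crop width = 6885 − 3576 = 3309 px; one third is 1103.00 px.
Crop height = 2365 − 119 = 2246 px; one third is 748.67 px.
The upper-left point is one-third across and one-third down within the crop:
x = 3576 + 1 × 1103.00 ≈ 4679; y = 119 + 1 × 748.67 ≈ 868.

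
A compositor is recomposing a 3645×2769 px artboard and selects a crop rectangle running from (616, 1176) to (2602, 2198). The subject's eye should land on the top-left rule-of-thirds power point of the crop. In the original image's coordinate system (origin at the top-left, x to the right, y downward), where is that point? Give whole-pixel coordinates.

(1278, 1517)

Crop width = 2602 − 616 = 1986 px; one third is 662.00 px.
Crop height = 2198 − 1176 = 1022 px; one third is 340.67 px.
The top-left point is one-third across and one-third down within the crop:
x = 616 + 1 × 662.00 ≈ 1278; y = 1176 + 1 × 340.67 ≈ 1517.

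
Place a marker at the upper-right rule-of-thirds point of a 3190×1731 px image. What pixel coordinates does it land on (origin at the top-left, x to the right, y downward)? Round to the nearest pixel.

The upper-right point sits two-thirds of the way across and one-third of the way down.
x = 2 × 3190/3 ≈ 2127; y = 1 × 1731/3 ≈ 577.

x = 2127 px, y = 577 px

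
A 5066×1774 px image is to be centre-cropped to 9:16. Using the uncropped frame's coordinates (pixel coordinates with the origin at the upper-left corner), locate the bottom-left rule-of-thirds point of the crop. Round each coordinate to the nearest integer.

(2367, 1183)

5066/1774 > 9/16, so the 9:16 crop keeps the full height 1774 and trims width to 1774 × 9/16 = 997.88 px.
Left offset = (5066 − 997.88)/2 = 2034.06 px; top offset = 0.
Bottom-left is one-third across and two-thirds down within the crop:
x = 2034.06 + 1 × 997.88/3 ≈ 2367; y = 0.00 + 2 × 1774.00/3 ≈ 1183.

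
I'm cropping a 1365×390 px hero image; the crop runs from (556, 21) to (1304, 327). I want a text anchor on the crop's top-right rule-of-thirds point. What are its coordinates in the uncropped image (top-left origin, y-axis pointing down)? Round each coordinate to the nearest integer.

(1055, 123)

Crop width = 1304 − 556 = 748 px; one third is 249.33 px.
Crop height = 327 − 21 = 306 px; one third is 102.00 px.
The top-right point is two-thirds across and one-third down within the crop:
x = 556 + 2 × 249.33 ≈ 1055; y = 21 + 1 × 102.00 ≈ 123.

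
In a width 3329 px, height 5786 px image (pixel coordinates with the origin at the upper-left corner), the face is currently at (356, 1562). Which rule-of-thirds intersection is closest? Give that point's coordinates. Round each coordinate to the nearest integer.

Third lines: x ∈ {1110, 2219}, y ∈ {1929, 3857}.
356 is closer to x = 1110; 1562 is closer to y = 1929.
So the nearest intersection is the upper-left power point.

(1110, 1929)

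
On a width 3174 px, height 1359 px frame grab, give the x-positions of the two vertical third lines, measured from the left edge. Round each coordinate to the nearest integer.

3174 / 3 = 1058, so the vertical lines sit at one and two thirds of 3174.

1058 px and 2116 px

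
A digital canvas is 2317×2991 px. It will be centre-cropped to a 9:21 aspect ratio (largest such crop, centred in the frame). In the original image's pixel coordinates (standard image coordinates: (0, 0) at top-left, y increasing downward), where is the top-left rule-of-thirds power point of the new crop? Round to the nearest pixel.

(945, 997)

2317/2991 > 9/21, so the 9:21 crop keeps the full height 2991 and trims width to 2991 × 9/21 = 1281.86 px.
Left offset = (2317 − 1281.86)/2 = 517.57 px; top offset = 0.
Top-left is one-third across and one-third down within the crop:
x = 517.57 + 1 × 1281.86/3 ≈ 945; y = 0.00 + 1 × 2991.00/3 ≈ 997.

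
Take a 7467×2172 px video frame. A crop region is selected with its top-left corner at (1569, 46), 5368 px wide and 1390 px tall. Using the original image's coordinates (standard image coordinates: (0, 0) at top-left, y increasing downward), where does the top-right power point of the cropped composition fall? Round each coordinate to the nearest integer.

One third of the crop width 5368 is 1789.33 px.
One third of the crop height 1390 is 463.33 px.
The top-right point is two-thirds across and one-third down within the crop:
x = 1569 + 2 × 1789.33 ≈ 5148; y = 46 + 1 × 463.33 ≈ 509.

(5148, 509)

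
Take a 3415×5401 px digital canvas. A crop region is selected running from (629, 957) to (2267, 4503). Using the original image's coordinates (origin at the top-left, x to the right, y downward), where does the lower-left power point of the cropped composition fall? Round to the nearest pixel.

x = 1175 px, y = 3321 px

Crop width = 2267 − 629 = 1638 px; one third is 546.00 px.
Crop height = 4503 − 957 = 3546 px; one third is 1182.00 px.
The lower-left point is one-third across and two-thirds down within the crop:
x = 629 + 1 × 546.00 ≈ 1175; y = 957 + 2 × 1182.00 ≈ 3321.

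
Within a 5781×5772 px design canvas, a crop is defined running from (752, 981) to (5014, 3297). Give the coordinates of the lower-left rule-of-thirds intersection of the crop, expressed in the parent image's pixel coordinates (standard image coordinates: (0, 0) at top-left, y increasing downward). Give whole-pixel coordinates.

Crop width = 5014 − 752 = 4262 px; one third is 1420.67 px.
Crop height = 3297 − 981 = 2316 px; one third is 772.00 px.
The lower-left point is one-third across and two-thirds down within the crop:
x = 752 + 1 × 1420.67 ≈ 2173; y = 981 + 2 × 772.00 ≈ 2525.

(2173, 2525)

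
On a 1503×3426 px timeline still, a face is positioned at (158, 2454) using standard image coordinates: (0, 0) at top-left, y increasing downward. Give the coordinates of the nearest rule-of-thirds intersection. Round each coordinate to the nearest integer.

Third lines: x ∈ {501, 1002}, y ∈ {1142, 2284}.
158 is closer to x = 501; 2454 is closer to y = 2284.
So the nearest intersection is the lower-left power point.

(501, 2284)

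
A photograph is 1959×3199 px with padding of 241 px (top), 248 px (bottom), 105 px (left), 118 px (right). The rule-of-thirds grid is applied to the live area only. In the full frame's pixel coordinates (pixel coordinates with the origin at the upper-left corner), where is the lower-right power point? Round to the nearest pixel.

x = 1262 px, y = 2048 px

Content width = 1959 − 105 − 118 = 1736 px; content height = 3199 − 241 − 248 = 2710 px.
Lower-right is two-thirds across and two-thirds down within the live area.
x = 105 + 2 × 1736/3 = 105 + 1157.33 ≈ 1262
y = 241 + 2 × 2710/3 = 241 + 1806.67 ≈ 2048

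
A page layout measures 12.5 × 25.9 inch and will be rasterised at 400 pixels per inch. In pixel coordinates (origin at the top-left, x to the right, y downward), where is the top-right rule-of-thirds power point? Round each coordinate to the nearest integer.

In pixels the canvas is 12.5 × 400 = 5000 wide and 25.9 × 400 = 10360 tall.
The top-right point is two-thirds across and one-third down:
x = 2 × 5000/3 ≈ 3333; y = 1 × 10360/3 ≈ 3453.

x = 3333 px, y = 3453 px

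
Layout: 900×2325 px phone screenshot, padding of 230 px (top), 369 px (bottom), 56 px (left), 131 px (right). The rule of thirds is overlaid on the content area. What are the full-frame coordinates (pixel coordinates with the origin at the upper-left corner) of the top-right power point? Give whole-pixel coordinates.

(531, 805)

Content width = 900 − 56 − 131 = 713 px; content height = 2325 − 230 − 369 = 1726 px.
Top-right is two-thirds across and one-third down within the content area.
x = 56 + 2 × 713/3 = 56 + 475.33 ≈ 531
y = 230 + 1 × 1726/3 = 230 + 575.33 ≈ 805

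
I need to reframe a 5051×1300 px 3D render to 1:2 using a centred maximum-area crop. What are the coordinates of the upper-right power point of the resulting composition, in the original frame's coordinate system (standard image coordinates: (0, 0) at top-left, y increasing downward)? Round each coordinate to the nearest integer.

5051/1300 > 1/2, so the 1:2 crop keeps the full height 1300 and trims width to 1300 × 1/2 = 650.00 px.
Left offset = (5051 − 650.00)/2 = 2200.50 px; top offset = 0.
Upper-right is two-thirds across and one-third down within the crop:
x = 2200.50 + 2 × 650.00/3 ≈ 2634; y = 0.00 + 1 × 1300.00/3 ≈ 433.

x = 2634 px, y = 433 px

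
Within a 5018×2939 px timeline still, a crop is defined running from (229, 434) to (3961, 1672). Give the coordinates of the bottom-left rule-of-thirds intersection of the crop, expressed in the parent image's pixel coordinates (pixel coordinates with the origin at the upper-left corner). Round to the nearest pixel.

(1473, 1259)

Crop width = 3961 − 229 = 3732 px; one third is 1244.00 px.
Crop height = 1672 − 434 = 1238 px; one third is 412.67 px.
The bottom-left point is one-third across and two-thirds down within the crop:
x = 229 + 1 × 1244.00 ≈ 1473; y = 434 + 2 × 412.67 ≈ 1259.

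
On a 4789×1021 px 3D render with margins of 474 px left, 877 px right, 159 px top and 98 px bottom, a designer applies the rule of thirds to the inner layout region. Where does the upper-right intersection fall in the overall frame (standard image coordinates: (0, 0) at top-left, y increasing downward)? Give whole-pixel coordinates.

Content width = 4789 − 474 − 877 = 3438 px; content height = 1021 − 159 − 98 = 764 px.
Upper-right is two-thirds across and one-third down within the inner layout region.
x = 474 + 2 × 3438/3 = 474 + 2292.00 ≈ 2766
y = 159 + 1 × 764/3 = 159 + 254.67 ≈ 414

(2766, 414)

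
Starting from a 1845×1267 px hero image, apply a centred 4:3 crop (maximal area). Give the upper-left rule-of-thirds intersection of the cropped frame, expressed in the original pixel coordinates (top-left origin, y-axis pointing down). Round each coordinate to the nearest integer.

(641, 422)

1845/1267 > 4/3, so the 4:3 crop keeps the full height 1267 and trims width to 1267 × 4/3 = 1689.33 px.
Left offset = (1845 − 1689.33)/2 = 77.83 px; top offset = 0.
Upper-left is one-third across and one-third down within the crop:
x = 77.83 + 1 × 1689.33/3 ≈ 641; y = 0.00 + 1 × 1267.00/3 ≈ 422.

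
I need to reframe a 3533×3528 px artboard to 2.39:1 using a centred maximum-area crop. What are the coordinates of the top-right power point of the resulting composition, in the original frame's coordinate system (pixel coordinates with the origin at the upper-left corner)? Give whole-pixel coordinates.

(2355, 1518)

3533/3528 < 2.39/1, so the 2.39:1 crop keeps the full width 3533 and trims height to 3533 × 1/2.39 = 1478.24 px.
Top offset = (3528 − 1478.24)/2 = 1024.88 px; left offset = 0.
Top-right is two-thirds across and one-third down within the crop:
x = 0.00 + 2 × 3533.00/3 ≈ 2355; y = 1024.88 + 1 × 1478.24/3 ≈ 1518.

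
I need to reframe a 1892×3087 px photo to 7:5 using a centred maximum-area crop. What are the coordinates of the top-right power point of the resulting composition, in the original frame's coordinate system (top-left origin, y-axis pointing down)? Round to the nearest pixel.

x = 1261 px, y = 1318 px

1892/3087 < 7/5, so the 7:5 crop keeps the full width 1892 and trims height to 1892 × 5/7 = 1351.43 px.
Top offset = (3087 − 1351.43)/2 = 867.79 px; left offset = 0.
Top-right is two-thirds across and one-third down within the crop:
x = 0.00 + 2 × 1892.00/3 ≈ 1261; y = 867.79 + 1 × 1351.43/3 ≈ 1318.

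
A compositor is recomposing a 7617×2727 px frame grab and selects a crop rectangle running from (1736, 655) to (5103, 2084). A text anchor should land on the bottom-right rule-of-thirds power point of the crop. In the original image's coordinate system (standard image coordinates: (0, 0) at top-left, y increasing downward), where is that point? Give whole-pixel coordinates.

Crop width = 5103 − 1736 = 3367 px; one third is 1122.33 px.
Crop height = 2084 − 655 = 1429 px; one third is 476.33 px.
The bottom-right point is two-thirds across and two-thirds down within the crop:
x = 1736 + 2 × 1122.33 ≈ 3981; y = 655 + 2 × 476.33 ≈ 1608.

(3981, 1608)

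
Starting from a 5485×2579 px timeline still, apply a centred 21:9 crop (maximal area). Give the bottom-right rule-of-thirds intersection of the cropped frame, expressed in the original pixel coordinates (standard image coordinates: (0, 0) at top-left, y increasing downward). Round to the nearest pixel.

5485/2579 < 21/9, so the 21:9 crop keeps the full width 5485 and trims height to 5485 × 9/21 = 2350.71 px.
Top offset = (2579 − 2350.71)/2 = 114.14 px; left offset = 0.
Bottom-right is two-thirds across and two-thirds down within the crop:
x = 0.00 + 2 × 5485.00/3 ≈ 3657; y = 114.14 + 2 × 2350.71/3 ≈ 1681.

x = 3657 px, y = 1681 px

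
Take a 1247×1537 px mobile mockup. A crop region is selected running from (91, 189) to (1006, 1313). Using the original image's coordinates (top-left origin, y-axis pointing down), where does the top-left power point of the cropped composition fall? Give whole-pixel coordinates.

(396, 564)

Crop width = 1006 − 91 = 915 px; one third is 305.00 px.
Crop height = 1313 − 189 = 1124 px; one third is 374.67 px.
The top-left point is one-third across and one-third down within the crop:
x = 91 + 1 × 305.00 ≈ 396; y = 189 + 1 × 374.67 ≈ 564.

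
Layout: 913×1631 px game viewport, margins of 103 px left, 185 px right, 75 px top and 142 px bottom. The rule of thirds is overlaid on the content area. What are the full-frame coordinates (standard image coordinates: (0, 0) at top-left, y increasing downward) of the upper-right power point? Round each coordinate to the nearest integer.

Content width = 913 − 103 − 185 = 625 px; content height = 1631 − 75 − 142 = 1414 px.
Upper-right is two-thirds across and one-third down within the content area.
x = 103 + 2 × 625/3 = 103 + 416.67 ≈ 520
y = 75 + 1 × 1414/3 = 75 + 471.33 ≈ 546

x = 520 px, y = 546 px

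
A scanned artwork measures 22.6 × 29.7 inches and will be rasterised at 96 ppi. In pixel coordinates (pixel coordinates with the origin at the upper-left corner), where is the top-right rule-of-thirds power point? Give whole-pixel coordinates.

In pixels the canvas is 22.6 × 96 = 2169.6 wide and 29.7 × 96 = 2851.2 tall.
The top-right point is two-thirds across and one-third down:
x = 2 × 2169.6/3 ≈ 1446; y = 1 × 2851.2/3 ≈ 950.

x = 1446 px, y = 950 px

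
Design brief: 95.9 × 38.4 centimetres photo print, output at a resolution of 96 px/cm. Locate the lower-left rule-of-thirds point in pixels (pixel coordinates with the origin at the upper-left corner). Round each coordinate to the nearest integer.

In pixels the canvas is 95.9 × 96 = 9206.4 wide and 38.4 × 96 = 3686.4 tall.
The lower-left point is one-third across and two-thirds down:
x = 1 × 9206.4/3 ≈ 3069; y = 2 × 3686.4/3 ≈ 2458.

(3069, 2458)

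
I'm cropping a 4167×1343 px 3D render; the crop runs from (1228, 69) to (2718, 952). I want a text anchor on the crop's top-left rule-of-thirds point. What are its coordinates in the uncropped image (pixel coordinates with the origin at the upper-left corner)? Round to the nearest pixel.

(1725, 363)

Crop width = 2718 − 1228 = 1490 px; one third is 496.67 px.
Crop height = 952 − 69 = 883 px; one third is 294.33 px.
The top-left point is one-third across and one-third down within the crop:
x = 1228 + 1 × 496.67 ≈ 1725; y = 69 + 1 × 294.33 ≈ 363.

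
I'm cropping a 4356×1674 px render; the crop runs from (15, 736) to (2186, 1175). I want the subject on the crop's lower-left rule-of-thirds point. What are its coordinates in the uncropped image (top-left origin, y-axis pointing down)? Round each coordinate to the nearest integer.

x = 739 px, y = 1029 px

Crop width = 2186 − 15 = 2171 px; one third is 723.67 px.
Crop height = 1175 − 736 = 439 px; one third is 146.33 px.
The lower-left point is one-third across and two-thirds down within the crop:
x = 15 + 1 × 723.67 ≈ 739; y = 736 + 2 × 146.33 ≈ 1029.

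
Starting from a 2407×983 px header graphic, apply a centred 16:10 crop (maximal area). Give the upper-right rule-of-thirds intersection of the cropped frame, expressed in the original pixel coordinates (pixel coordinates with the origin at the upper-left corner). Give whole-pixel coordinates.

x = 1466 px, y = 328 px

2407/983 > 16/10, so the 16:10 crop keeps the full height 983 and trims width to 983 × 16/10 = 1572.80 px.
Left offset = (2407 − 1572.80)/2 = 417.10 px; top offset = 0.
Upper-right is two-thirds across and one-third down within the crop:
x = 417.10 + 2 × 1572.80/3 ≈ 1466; y = 0.00 + 1 × 983.00/3 ≈ 328.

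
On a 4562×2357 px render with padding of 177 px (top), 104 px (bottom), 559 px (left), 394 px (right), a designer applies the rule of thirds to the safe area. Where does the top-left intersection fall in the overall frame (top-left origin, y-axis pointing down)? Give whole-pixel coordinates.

(1762, 869)

Content width = 4562 − 559 − 394 = 3609 px; content height = 2357 − 177 − 104 = 2076 px.
Top-left is one-third across and one-third down within the safe area.
x = 559 + 1 × 3609/3 = 559 + 1203.00 ≈ 1762
y = 177 + 1 × 2076/3 = 177 + 692.00 ≈ 869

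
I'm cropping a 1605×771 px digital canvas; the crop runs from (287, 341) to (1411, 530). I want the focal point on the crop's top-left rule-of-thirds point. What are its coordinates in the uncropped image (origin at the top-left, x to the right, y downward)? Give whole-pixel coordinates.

Crop width = 1411 − 287 = 1124 px; one third is 374.67 px.
Crop height = 530 − 341 = 189 px; one third is 63.00 px.
The top-left point is one-third across and one-third down within the crop:
x = 287 + 1 × 374.67 ≈ 662; y = 341 + 1 × 63.00 ≈ 404.

(662, 404)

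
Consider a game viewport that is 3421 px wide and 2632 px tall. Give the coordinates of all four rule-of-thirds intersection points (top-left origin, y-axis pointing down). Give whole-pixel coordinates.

(1140, 877), (2281, 877), (1140, 1755), (2281, 1755)

One third of 3421 is 1140.33; one third of 2632 is 877.33.
Vertical third lines at x = 1140 and x = 2281; horizontal third lines at y = 877 and y = 1755.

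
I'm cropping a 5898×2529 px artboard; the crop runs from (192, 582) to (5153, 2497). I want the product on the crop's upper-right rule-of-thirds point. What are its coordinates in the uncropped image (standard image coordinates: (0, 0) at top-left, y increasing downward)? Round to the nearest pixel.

Crop width = 5153 − 192 = 4961 px; one third is 1653.67 px.
Crop height = 2497 − 582 = 1915 px; one third is 638.33 px.
The upper-right point is two-thirds across and one-third down within the crop:
x = 192 + 2 × 1653.67 ≈ 3499; y = 582 + 1 × 638.33 ≈ 1220.

(3499, 1220)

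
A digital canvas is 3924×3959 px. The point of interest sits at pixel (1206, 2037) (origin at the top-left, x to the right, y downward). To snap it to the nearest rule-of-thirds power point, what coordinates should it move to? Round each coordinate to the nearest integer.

x = 1308 px, y = 2639 px

Third lines: x ∈ {1308, 2616}, y ∈ {1320, 2639}.
1206 is closer to x = 1308; 2037 is closer to y = 2639.
So the nearest intersection is the lower-left power point.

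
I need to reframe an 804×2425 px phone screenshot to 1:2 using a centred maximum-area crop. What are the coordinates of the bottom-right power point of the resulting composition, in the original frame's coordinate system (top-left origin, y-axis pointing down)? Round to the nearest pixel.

x = 536 px, y = 1481 px

804/2425 < 1/2, so the 1:2 crop keeps the full width 804 and trims height to 804 × 2/1 = 1608.00 px.
Top offset = (2425 − 1608.00)/2 = 408.50 px; left offset = 0.
Bottom-right is two-thirds across and two-thirds down within the crop:
x = 0.00 + 2 × 804.00/3 ≈ 536; y = 408.50 + 2 × 1608.00/3 ≈ 1481.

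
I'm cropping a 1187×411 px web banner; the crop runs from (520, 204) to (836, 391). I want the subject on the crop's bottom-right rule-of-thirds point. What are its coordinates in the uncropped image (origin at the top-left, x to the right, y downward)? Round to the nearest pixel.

(731, 329)

Crop width = 836 − 520 = 316 px; one third is 105.33 px.
Crop height = 391 − 204 = 187 px; one third is 62.33 px.
The bottom-right point is two-thirds across and two-thirds down within the crop:
x = 520 + 2 × 105.33 ≈ 731; y = 204 + 2 × 62.33 ≈ 329.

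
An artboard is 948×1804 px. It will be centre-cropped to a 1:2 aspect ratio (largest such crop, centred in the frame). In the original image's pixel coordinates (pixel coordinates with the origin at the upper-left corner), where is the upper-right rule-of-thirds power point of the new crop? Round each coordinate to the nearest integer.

x = 624 px, y = 601 px

948/1804 > 1/2, so the 1:2 crop keeps the full height 1804 and trims width to 1804 × 1/2 = 902.00 px.
Left offset = (948 − 902.00)/2 = 23.00 px; top offset = 0.
Upper-right is two-thirds across and one-third down within the crop:
x = 23.00 + 2 × 902.00/3 ≈ 624; y = 0.00 + 1 × 1804.00/3 ≈ 601.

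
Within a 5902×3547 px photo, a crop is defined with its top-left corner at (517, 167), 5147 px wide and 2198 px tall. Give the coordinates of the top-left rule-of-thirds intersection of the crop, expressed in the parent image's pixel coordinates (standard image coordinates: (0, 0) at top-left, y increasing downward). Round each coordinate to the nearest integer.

One third of the crop width 5147 is 1715.67 px.
One third of the crop height 2198 is 732.67 px.
The top-left point is one-third across and one-third down within the crop:
x = 517 + 1 × 1715.67 ≈ 2233; y = 167 + 1 × 732.67 ≈ 900.

(2233, 900)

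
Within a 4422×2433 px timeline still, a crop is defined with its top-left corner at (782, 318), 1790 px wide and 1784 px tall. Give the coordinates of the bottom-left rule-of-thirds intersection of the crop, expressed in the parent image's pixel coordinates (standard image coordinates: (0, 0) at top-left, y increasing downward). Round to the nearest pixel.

One third of the crop width 1790 is 596.67 px.
One third of the crop height 1784 is 594.67 px.
The bottom-left point is one-third across and two-thirds down within the crop:
x = 782 + 1 × 596.67 ≈ 1379; y = 318 + 2 × 594.67 ≈ 1507.

x = 1379 px, y = 1507 px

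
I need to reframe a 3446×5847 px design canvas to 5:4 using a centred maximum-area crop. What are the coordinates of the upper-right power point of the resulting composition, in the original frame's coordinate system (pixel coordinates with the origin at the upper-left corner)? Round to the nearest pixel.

3446/5847 < 5/4, so the 5:4 crop keeps the full width 3446 and trims height to 3446 × 4/5 = 2756.80 px.
Top offset = (5847 − 2756.80)/2 = 1545.10 px; left offset = 0.
Upper-right is two-thirds across and one-third down within the crop:
x = 0.00 + 2 × 3446.00/3 ≈ 2297; y = 1545.10 + 1 × 2756.80/3 ≈ 2464.

(2297, 2464)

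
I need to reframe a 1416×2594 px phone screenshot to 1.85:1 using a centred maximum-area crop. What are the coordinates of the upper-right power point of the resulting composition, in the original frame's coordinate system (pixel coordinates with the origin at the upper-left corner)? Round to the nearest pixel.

(944, 1169)

1416/2594 < 1.85/1, so the 1.85:1 crop keeps the full width 1416 and trims height to 1416 × 1/1.85 = 765.41 px.
Top offset = (2594 − 765.41)/2 = 914.30 px; left offset = 0.
Upper-right is two-thirds across and one-third down within the crop:
x = 0.00 + 2 × 1416.00/3 ≈ 944; y = 914.30 + 1 × 765.41/3 ≈ 1169.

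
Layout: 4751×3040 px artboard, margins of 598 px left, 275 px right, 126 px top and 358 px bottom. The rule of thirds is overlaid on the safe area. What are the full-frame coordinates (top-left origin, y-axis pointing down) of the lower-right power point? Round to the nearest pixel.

Content width = 4751 − 598 − 275 = 3878 px; content height = 3040 − 126 − 358 = 2556 px.
Lower-right is two-thirds across and two-thirds down within the safe area.
x = 598 + 2 × 3878/3 = 598 + 2585.33 ≈ 3183
y = 126 + 2 × 2556/3 = 126 + 1704.00 ≈ 1830

(3183, 1830)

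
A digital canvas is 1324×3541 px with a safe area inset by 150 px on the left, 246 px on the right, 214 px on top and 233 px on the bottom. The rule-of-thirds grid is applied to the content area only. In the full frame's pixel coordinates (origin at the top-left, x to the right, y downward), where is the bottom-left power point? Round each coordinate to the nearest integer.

Content width = 1324 − 150 − 246 = 928 px; content height = 3541 − 214 − 233 = 3094 px.
Bottom-left is one-third across and two-thirds down within the content area.
x = 150 + 1 × 928/3 = 150 + 309.33 ≈ 459
y = 214 + 2 × 3094/3 = 214 + 2062.67 ≈ 2277

x = 459 px, y = 2277 px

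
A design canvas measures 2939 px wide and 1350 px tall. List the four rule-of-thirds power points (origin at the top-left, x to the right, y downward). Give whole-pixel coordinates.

One third of 2939 is 979.67; one third of 1350 is 450.
Vertical third lines at x = 980 and x = 1959; horizontal third lines at y = 450 and y = 900.

(980, 450), (1959, 450), (980, 900), (1959, 900)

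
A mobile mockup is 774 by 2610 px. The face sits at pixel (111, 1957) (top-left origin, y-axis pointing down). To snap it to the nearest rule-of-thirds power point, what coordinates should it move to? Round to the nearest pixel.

x = 258 px, y = 1740 px

Third lines: x ∈ {258, 516}, y ∈ {870, 1740}.
111 is closer to x = 258; 1957 is closer to y = 1740.
So the nearest intersection is the lower-left power point.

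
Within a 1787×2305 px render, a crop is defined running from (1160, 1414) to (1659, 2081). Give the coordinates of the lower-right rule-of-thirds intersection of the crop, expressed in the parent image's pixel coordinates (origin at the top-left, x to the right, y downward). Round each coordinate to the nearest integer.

Crop width = 1659 − 1160 = 499 px; one third is 166.33 px.
Crop height = 2081 − 1414 = 667 px; one third is 222.33 px.
The lower-right point is two-thirds across and two-thirds down within the crop:
x = 1160 + 2 × 166.33 ≈ 1493; y = 1414 + 2 × 222.33 ≈ 1859.

x = 1493 px, y = 1859 px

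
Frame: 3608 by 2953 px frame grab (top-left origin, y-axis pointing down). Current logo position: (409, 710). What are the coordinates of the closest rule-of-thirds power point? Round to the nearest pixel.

x = 1203 px, y = 984 px

Third lines: x ∈ {1203, 2405}, y ∈ {984, 1969}.
409 is closer to x = 1203; 710 is closer to y = 984.
So the nearest intersection is the upper-left power point.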